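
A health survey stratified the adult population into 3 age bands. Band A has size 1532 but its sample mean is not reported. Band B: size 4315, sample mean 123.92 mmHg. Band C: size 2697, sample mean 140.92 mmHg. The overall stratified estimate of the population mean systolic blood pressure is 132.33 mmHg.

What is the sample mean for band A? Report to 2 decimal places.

140.90

Σ Nₕx̄ₕ = N·μ, so 1532·x̄_A = 8544·132.33 − (4315·123.92 + 2697·140.92).
= 1130627.52 − 914776.04 = 215851.48.
x̄_A = 215851.48 / 1532 = 140.8952... → 140.90.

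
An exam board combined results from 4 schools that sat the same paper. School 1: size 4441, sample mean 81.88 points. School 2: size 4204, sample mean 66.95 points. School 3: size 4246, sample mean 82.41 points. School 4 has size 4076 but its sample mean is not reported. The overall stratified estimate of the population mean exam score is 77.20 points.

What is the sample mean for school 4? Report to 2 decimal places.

77.25

Σ Nₕx̄ₕ = N·μ, so 4076·x̄_4 = 16967·77.20 − (4441·81.88 + 4204·66.95 + 4246·82.41).
= 1309852.4 − 994999.74 = 314852.66.
x̄_4 = 314852.66 / 4076 = 77.2455... → 77.25.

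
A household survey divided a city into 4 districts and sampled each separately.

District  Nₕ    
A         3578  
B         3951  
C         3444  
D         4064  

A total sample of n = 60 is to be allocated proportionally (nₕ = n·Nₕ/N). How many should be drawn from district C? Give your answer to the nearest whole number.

14

N = 3578 + 3951 + 3444 + 4064 = 15037.
n_C = 60·3444/15037 = 13.742... → 14.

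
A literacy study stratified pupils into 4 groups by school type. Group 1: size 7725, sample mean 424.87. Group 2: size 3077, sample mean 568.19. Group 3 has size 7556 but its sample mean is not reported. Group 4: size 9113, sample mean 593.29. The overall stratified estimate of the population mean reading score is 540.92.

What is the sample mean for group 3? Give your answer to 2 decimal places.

585.30

N = 7725 + 3077 + 7556 + 9113 = 27471.
Overall total = μ·N = 540.92·27471 = 14859613.32.
Subtract the known strata: 7725·424.87 + 3077·568.19 + 9113·593.29 = 10437093.15.
Remaining total for group 3: 14859613.32 − 10437093.15 = 4422520.17.
Divide by its size: 4422520.17 / 7556 = 585.2991... → 585.30.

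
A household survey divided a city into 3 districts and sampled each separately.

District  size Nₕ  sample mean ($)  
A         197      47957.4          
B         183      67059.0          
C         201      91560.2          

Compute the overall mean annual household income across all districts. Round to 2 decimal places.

69058.53

N = 197 + 183 + 201 = 581.
The stratified mean weights each stratum mean by its population share Nₕ/N.
Σ Nₕx̄ₕ = 197·47957.4 + 183·67059.0 + 201·91560.2 = 9447607.8 + 12271797 + 18403600.2 = 40123005.
Divide by N: 40123005 / 581 = 69058.5284... → 69058.53.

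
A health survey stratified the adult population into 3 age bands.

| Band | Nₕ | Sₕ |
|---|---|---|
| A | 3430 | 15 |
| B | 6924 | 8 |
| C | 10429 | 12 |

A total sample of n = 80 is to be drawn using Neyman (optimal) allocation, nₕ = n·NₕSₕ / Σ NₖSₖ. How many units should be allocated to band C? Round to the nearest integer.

43

Σ NₕSₕ = 3430·15 + 6924·8 + 10429·12 = 231990.
Share for C: 125148/231990 = 0.53945.
n_C = 80 × 0.53945 = 43.156... → 43.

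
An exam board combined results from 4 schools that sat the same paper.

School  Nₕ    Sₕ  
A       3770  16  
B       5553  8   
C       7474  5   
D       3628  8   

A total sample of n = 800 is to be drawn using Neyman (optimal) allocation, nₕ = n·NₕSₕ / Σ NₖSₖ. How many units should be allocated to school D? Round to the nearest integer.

Σ NₕSₕ = 3770·16 + 5553·8 + 7474·5 + 3628·8 = 171138.
Share for D: 29024/171138 = 0.16959.
n_D = 800 × 0.16959 = 135.675... → 136.

136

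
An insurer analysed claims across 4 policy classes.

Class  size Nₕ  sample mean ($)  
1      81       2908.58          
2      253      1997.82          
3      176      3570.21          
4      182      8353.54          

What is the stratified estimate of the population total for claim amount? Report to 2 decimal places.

1: 81·2908.58 = 235594.98
2: 253·1997.82 = 505448.46
3: 176·3570.21 = 628356.96
4: 182·8353.54 = 1520344.28
τ̂ = Σ Nₕx̄ₕ = 2889744.68.

2889744.68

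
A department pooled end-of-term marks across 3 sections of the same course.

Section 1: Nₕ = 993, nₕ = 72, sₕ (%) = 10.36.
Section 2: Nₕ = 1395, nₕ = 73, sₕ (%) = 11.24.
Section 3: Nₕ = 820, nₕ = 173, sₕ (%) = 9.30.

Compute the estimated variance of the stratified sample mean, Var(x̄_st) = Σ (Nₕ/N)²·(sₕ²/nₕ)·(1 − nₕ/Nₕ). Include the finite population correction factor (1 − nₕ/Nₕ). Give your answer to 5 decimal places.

0.46838

N = 3208; Wₕ = Nₕ/N.
section 1: (993/3208)²·10.36²/72·(1 − 72/993) = 0.13247294
section 2: (1395/3208)²·11.24²/73·(1 − 73/1395) = 0.31013209
section 3: (820/3208)²·9.30²/173·(1 − 173/820) = 0.02577325
Sum = 0.46837828 → 0.46838.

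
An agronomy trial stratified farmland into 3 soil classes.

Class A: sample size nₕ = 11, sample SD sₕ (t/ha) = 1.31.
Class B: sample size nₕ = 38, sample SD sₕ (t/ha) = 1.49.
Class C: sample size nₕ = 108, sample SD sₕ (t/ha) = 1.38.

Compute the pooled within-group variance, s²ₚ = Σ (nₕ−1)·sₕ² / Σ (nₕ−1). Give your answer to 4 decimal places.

1.9680

Degrees of freedom: 10 + 37 + 107 = 154.
Σ(nₕ−1)sₕ² = 10·1.7161 + 37·2.2201 + 107·1.9044 = 303.0755.
s²ₚ = 303.0755 / 154 = 1.968023... → 1.9680.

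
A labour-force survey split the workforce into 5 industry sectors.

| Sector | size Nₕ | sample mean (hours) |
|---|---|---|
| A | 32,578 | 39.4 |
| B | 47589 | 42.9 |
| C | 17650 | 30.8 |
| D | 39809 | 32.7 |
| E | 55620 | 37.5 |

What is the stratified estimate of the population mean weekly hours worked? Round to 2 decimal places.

x̄_st = (Σ Nₕx̄ₕ) / (Σ Nₕ) = (32578·39.4 + 47589·42.9 + 17650·30.8 + 39809·32.7 + 55620·37.5) / 193246
= 7256265.6 / 193246 = 37.5494... → 37.55.

37.55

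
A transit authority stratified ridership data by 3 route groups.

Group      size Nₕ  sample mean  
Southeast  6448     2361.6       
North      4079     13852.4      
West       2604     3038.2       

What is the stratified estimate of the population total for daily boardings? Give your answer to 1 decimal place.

Southeast: 6448·2361.6 = 15227596.8
North: 4079·13852.4 = 56503939.6
West: 2604·3038.2 = 7911472.8
τ̂ = Σ Nₕx̄ₕ = 79643009.2.

79643009.2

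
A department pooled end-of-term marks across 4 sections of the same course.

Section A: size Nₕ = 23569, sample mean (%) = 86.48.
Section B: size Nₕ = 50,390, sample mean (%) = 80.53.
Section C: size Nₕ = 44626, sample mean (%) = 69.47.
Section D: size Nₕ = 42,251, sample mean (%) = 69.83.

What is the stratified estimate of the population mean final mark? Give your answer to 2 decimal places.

N = 23569 + 50390 + 44626 + 42251 = 160836.
Overall mean = Σ (Nₕ/N)·x̄ₕ — weight by population share, not a simple average.
Σ Nₕx̄ₕ = 23569·86.48 + 50390·80.53 + 44626·69.47 + 42251·69.83 = 2038247.12 + 4057906.7 + 3100168.22 + 2950387.33 = 12146709.37.
Divide by N: 12146709.37 / 160836 = 75.5223... → 75.52.

75.52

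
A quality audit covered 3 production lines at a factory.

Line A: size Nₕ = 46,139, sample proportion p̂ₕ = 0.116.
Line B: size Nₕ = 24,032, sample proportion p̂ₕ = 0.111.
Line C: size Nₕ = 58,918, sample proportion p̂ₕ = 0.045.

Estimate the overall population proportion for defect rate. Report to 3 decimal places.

Wₕ = Nₕ/N with N = 129089: 0.3574, 0.1862, 0.4564.
p̂_st = 0.3574·0.116 + 0.1862·0.111 + 0.4564·0.045 ≈ 0.08266... → 0.083.

0.083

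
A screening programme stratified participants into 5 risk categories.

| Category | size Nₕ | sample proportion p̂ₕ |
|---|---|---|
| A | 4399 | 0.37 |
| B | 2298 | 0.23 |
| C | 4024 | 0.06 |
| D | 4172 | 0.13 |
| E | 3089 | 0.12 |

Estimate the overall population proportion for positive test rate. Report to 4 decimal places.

Wₕ = Nₕ/N with N = 17982: 0.2446, 0.1278, 0.2238, 0.2320, 0.1718.
p̂_st = 0.2446·0.37 + 0.1278·0.23 + 0.2238·0.06 + 0.2320·0.13 + 0.1718·0.12 ≈ 0.184109... → 0.1841.

0.1841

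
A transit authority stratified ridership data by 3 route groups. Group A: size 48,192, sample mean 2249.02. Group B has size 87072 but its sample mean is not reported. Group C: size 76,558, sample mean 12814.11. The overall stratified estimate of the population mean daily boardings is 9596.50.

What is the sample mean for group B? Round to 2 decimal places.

10834.05

N = 48192 + 87072 + 76558 = 211822.
Overall total = μ·N = 9596.50·211822 = 2032749823.
Subtract the known strata: 48192·2249.02 + 76558·12814.11 = 1089407405.22.
Remaining total for group B: 2032749823 − 1089407405.22 = 943342417.78.
Divide by its size: 943342417.78 / 87072 = 10834.0502... → 10834.05.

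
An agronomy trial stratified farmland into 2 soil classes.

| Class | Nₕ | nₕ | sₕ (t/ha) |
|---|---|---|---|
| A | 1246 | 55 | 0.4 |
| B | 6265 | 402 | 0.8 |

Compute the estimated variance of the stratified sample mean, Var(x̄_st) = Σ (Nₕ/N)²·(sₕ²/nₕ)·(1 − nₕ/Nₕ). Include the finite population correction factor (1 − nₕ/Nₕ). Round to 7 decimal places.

0.0011131

N = 7511; Wₕ = Nₕ/N.
class A: (1246/7511)²·0.4²/55·(1 − 55/1246) = 0.0000765229
class B: (6265/7511)²·0.8²/402·(1 − 402/6265) = 0.0010365717
Sum = 0.0011130947 → 0.0011131.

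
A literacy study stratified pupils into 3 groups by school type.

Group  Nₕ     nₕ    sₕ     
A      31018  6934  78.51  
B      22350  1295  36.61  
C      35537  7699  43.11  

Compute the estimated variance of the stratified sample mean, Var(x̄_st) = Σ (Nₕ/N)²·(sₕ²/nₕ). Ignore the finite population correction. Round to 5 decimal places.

N = 88905. Term for each stratum: Wₕ²sₕ²/nₕ.
Var(x̄_st) = 0.10820350 + 0.06540823 + 0.03856833 = 0.21218006 → 0.21218.

0.21218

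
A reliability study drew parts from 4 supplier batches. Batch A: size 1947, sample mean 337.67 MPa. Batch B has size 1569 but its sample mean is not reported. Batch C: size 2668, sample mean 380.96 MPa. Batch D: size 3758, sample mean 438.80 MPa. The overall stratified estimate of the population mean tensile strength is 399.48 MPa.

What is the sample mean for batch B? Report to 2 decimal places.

413.50

N = 1947 + 1569 + 2668 + 3758 = 9942.
Overall total = μ·N = 399.48·9942 = 3971630.16.
Subtract the known strata: 1947·337.67 + 2668·380.96 + 3758·438.80 = 3322855.17.
Remaining total for batch B: 3971630.16 − 3322855.17 = 648774.99.
Divide by its size: 648774.99 / 1569 = 413.4959... → 413.50.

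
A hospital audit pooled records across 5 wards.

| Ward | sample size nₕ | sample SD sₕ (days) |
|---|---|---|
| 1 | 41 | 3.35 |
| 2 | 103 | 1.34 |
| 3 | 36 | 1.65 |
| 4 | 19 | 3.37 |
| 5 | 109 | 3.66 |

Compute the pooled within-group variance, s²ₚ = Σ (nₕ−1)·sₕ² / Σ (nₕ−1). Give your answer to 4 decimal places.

7.8498

Degrees of freedom: 40 + 102 + 35 + 18 + 108 = 303.
Σ(nₕ−1)sₕ² = 40·11.2225 + 102·1.7956 + 35·2.7225 + 18·11.3569 + 108·13.3956 = 2378.4877.
s²ₚ = 2378.4877 / 303 = 7.849794... → 7.8498.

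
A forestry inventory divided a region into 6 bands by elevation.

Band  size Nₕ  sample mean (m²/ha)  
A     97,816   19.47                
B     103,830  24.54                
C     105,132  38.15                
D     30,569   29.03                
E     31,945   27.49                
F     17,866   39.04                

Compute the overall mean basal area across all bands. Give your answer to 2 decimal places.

28.22

x̄_st = (Σ Nₕx̄ₕ) / (Σ Nₕ) = (97816·19.47 + 103830·24.54 + 105132·38.15 + 30569·29.03 + 31945·27.49 + 17866·39.04) / 387158
= 10926326.28 / 387158 = 28.2219... → 28.22.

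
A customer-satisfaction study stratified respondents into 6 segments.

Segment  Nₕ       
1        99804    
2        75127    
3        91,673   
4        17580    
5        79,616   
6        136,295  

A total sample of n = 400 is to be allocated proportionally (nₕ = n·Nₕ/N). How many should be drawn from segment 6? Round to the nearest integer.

109

N = 99804 + 75127 + 91673 + 17580 + 79616 + 136295 = 500095.
n_6 = 400·136295/500095 = 109.015... → 109.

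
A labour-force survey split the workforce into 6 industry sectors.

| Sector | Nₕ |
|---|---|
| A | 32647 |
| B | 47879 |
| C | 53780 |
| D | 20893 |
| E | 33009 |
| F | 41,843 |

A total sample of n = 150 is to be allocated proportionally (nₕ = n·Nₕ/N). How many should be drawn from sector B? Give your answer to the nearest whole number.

31

N = 32647 + 47879 + 53780 + 20893 + 33009 + 41843 = 230051.
n_B = 150·47879/230051 = 31.219... → 31.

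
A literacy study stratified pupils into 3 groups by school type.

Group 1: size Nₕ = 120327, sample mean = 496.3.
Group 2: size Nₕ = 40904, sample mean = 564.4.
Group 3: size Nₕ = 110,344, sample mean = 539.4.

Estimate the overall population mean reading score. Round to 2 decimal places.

N = 271575; weights Wₕ = Nₕ/N = (0.4431, 0.1506, 0.4063).
x̄_st = Σ Wₕ·x̄ₕ = 0.4431·496.3 + 0.1506·564.4 + 0.4063·539.4 ≈ 524.0691...
→ 524.07.

524.07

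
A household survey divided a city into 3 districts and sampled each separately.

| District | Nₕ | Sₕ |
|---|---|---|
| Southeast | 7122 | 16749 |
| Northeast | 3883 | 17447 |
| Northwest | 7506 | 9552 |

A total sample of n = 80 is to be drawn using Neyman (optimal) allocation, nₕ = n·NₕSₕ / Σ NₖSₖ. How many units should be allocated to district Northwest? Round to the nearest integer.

Southeast: NₕSₕ = 7122·16749 = 119286378
Northeast: NₕSₕ = 3883·17447 = 67746701
Northwest: NₕSₕ = 7506·9552 = 71697312
Σ NₕSₕ = 258730391.
n_Northwest = 80·71697312/258730391 = 22.169... → 22.

22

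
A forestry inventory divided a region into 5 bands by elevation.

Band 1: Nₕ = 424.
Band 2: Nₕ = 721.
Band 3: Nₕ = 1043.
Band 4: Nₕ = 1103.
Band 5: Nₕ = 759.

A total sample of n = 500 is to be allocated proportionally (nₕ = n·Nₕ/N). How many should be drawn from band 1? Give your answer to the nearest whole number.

52

N = 424 + 721 + 1043 + 1103 + 759 = 4050.
n_1 = 500·424/4050 = 52.346... → 52.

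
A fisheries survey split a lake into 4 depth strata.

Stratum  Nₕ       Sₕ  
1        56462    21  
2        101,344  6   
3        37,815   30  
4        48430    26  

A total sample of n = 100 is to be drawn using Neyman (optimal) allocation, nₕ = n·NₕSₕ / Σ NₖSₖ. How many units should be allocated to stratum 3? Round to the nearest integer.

1: NₕSₕ = 56462·21 = 1185702
2: NₕSₕ = 101344·6 = 608064
3: NₕSₕ = 37815·30 = 1134450
4: NₕSₕ = 48430·26 = 1259180
Σ NₕSₕ = 4187396.
n_3 = 100·1134450/4187396 = 27.092... → 27.

27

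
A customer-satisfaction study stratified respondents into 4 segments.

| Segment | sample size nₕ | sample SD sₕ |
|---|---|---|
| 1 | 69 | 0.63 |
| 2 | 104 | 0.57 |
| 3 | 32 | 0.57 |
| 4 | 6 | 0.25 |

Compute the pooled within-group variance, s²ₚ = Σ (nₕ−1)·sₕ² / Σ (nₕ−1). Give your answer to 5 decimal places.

0.34221

Degrees of freedom: 68 + 103 + 31 + 5 = 207.
Σ(nₕ−1)sₕ² = 68·0.3969 + 103·0.3249 + 31·0.3249 + 5·0.0625 = 70.8383.
s²ₚ = 70.8383 / 207 = 0.3422140... → 0.34221.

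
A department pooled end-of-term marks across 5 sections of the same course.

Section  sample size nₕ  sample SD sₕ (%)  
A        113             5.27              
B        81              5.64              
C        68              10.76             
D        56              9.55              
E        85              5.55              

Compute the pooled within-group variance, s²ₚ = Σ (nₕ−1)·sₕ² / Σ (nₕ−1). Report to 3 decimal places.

52.804

Degrees of freedom: 112 + 80 + 67 + 55 + 84 = 398.
Σ(nₕ−1)sₕ² = 112·27.7729 + 80·31.8096 + 67·115.7776 + 55·91.2025 + 84·30.8025 = 21015.9795.
s²ₚ = 21015.9795 / 398 = 52.80397... → 52.804.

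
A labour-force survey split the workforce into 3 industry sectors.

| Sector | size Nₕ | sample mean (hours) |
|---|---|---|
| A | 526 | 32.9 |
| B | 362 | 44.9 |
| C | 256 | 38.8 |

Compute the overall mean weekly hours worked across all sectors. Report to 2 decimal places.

38.02

x̄_st = (Σ Nₕx̄ₕ) / (Σ Nₕ) = (526·32.9 + 362·44.9 + 256·38.8) / 1144
= 43492 / 1144 = 38.0175... → 38.02.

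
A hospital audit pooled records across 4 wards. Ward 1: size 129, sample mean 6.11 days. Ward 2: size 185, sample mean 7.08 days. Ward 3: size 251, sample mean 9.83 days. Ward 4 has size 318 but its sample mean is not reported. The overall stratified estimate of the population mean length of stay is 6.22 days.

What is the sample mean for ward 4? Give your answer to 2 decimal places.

2.91

Σ Nₕx̄ₕ = N·μ, so 318·x̄_4 = 883·6.22 − (129·6.11 + 185·7.08 + 251·9.83).
= 5492.26 − 4565.32 = 926.94.
x̄_4 = 926.94 / 318 = 2.9149... → 2.91.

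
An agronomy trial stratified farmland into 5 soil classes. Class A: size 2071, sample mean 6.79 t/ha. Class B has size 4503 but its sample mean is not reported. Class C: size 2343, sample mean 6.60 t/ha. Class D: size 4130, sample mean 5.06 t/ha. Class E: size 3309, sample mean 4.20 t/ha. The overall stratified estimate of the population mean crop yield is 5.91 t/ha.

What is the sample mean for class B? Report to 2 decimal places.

Σ Nₕx̄ₕ = N·μ, so 4503·x̄_B = 16356·5.91 − (2071·6.79 + 2343·6.60 + 4130·5.06 + 3309·4.20).
= 96663.96 − 64321.49 = 32342.47.
x̄_B = 32342.47 / 4503 = 7.1824... → 7.18.

7.18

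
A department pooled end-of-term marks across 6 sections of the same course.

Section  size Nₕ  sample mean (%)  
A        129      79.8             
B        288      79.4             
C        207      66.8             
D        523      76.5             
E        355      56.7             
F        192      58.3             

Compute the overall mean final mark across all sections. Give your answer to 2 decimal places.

69.85

N = 129 + 288 + 207 + 523 + 355 + 192 = 1694.
Overall mean = Σ (Nₕ/N)·x̄ₕ — weight by population share, not a simple average.
Σ Nₕx̄ₕ = 129·79.8 + 288·79.4 + 207·66.8 + 523·76.5 + 355·56.7 + 192·58.3 = 10294.2 + 22867.2 + 13827.6 + 40009.5 + 20128.5 + 11193.6 = 118320.6.
Divide by N: 118320.6 / 1694 = 69.8469... → 69.85.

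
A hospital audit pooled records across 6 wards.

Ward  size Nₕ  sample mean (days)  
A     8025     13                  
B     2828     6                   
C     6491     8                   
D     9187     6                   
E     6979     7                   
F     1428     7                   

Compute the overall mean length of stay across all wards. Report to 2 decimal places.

8.22

N = 8025 + 2828 + 6491 + 9187 + 6979 + 1428 = 34938.
Weight each subgroup mean by Nₕ/N and sum.
Σ Nₕx̄ₕ = 8025·13 + 2828·6 + 6491·8 + 9187·6 + 6979·7 + 1428·7 = 104325 + 16968 + 51928 + 55122 + 48853 + 9996 = 287192.
Divide by N: 287192 / 34938 = 8.2200... → 8.22.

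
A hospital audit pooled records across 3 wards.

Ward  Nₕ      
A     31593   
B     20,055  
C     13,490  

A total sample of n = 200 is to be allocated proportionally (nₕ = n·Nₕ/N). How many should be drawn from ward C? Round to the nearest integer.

41

N = 31593 + 20055 + 13490 = 65138.
n_C = 200·13490/65138 = 41.420... → 41.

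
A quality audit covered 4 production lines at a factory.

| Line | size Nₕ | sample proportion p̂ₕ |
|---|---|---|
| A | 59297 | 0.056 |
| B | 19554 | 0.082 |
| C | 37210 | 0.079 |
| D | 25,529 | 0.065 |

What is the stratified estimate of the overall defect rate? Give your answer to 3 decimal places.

Wₕ = Nₕ/N with N = 141590: 0.4188, 0.1381, 0.2628, 0.1803.
p̂_st = 0.4188·0.056 + 0.1381·0.082 + 0.2628·0.079 + 0.1803·0.065 ≈ 0.06726... → 0.067.

0.067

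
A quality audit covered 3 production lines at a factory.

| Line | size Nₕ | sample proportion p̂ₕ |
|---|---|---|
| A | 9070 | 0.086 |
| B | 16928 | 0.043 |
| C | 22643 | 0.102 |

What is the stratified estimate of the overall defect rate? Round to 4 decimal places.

N = 9070 + 16928 + 22643 = 48641.
Overall proportion = Σ (Nₕ/N)·p̂ₕ.
Σ Nₕp̂ₕ = 780.02 + 727.904 + 2309.586 = 3817.51.
3817.51 / 48641 = 0.078483... → 0.0785.

0.0785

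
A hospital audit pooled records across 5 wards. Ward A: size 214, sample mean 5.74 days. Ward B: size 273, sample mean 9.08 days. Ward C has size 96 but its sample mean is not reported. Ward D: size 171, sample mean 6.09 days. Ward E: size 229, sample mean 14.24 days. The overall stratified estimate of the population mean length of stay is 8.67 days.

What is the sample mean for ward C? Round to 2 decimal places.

5.34

Σ Nₕx̄ₕ = N·μ, so 96·x̄_C = 983·8.67 − (214·5.74 + 273·9.08 + 171·6.09 + 229·14.24).
= 8522.61 − 8009.55 = 513.06.
x̄_C = 513.06 / 96 = 5.3444... → 5.34.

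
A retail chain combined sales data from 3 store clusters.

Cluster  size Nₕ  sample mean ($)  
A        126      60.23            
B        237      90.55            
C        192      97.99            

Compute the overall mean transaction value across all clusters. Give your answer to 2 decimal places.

x̄_st = (Σ Nₕx̄ₕ) / (Σ Nₕ) = (126·60.23 + 237·90.55 + 192·97.99) / 555
= 47863.41 / 555 = 86.2404... → 86.24.

86.24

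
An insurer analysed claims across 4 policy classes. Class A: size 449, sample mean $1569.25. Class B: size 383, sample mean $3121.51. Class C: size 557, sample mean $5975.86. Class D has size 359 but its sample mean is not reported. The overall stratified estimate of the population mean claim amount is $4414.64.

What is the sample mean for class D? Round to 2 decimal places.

6930.65

N = 449 + 383 + 557 + 359 = 1748.
Overall total = μ·N = 4414.64·1748 = 7716790.72.
Subtract the known strata: 449·1569.25 + 383·3121.51 + 557·5975.86 = 5228685.6.
Remaining total for class D: 7716790.72 − 5228685.6 = 2488105.12.
Divide by its size: 2488105.12 / 359 = 6930.6549... → 6930.65.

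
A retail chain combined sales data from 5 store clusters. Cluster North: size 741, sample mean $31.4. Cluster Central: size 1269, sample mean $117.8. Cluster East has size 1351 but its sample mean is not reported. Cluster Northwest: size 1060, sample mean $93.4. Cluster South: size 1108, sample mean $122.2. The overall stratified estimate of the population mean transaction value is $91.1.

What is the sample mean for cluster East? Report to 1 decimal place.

71.5

N = 741 + 1269 + 1351 + 1060 + 1108 = 5529.
Overall total = μ·N = 91.1·5529 = 503691.9.
Subtract the known strata: 741·31.4 + 1269·117.8 + 1060·93.4 + 1108·122.2 = 407157.2.
Remaining total for cluster East: 503691.9 − 407157.2 = 96534.7.
Divide by its size: 96534.7 / 1351 = 71.454... → 71.5.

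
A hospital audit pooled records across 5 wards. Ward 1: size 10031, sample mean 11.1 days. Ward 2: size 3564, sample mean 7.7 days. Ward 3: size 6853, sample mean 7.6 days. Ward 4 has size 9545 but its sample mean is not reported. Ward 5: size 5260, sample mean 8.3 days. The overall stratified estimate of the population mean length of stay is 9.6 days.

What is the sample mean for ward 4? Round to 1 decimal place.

10.9

Σ Nₕx̄ₕ = N·μ, so 9545·x̄_4 = 35253·9.6 − (10031·11.1 + 3564·7.7 + 6853·7.6 + 5260·8.3).
= 338428.8 − 234527.7 = 103901.1.
x̄_4 = 103901.1 / 9545 = 10.885... → 10.9.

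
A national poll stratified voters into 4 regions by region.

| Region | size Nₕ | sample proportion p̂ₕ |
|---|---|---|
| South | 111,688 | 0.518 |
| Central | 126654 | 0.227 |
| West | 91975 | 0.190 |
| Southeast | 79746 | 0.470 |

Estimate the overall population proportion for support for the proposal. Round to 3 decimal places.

0.345

N = 111688 + 126654 + 91975 + 79746 = 410063.
Overall proportion = Σ (Nₕ/N)·p̂ₕ.
Σ Nₕp̂ₕ = 57854.384 + 28750.458 + 17475.25 + 37480.62 = 141560.712.
141560.712 / 410063 = 0.34522... → 0.345.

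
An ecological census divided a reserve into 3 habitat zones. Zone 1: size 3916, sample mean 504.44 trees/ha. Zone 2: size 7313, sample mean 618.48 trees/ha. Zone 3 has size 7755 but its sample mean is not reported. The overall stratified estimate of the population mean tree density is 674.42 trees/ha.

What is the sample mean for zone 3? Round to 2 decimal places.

Σ Nₕx̄ₕ = N·μ, so 7755·x̄_3 = 18984·674.42 − (3916·504.44 + 7313·618.48).
= 12803189.28 − 6498331.28 = 6304858.
x̄_3 = 6304858 / 7755 = 813.0055... → 813.01.

813.01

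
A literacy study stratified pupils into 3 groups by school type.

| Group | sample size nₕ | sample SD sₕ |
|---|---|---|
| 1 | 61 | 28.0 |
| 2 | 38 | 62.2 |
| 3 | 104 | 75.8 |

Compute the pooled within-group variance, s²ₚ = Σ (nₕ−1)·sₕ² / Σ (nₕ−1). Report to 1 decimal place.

3909.9

Degrees of freedom: 60 + 37 + 103 = 200.
Σ(nₕ−1)sₕ² = 60·784 + 37·3868.84 + 103·5745.64 = 781988.
s²ₚ = 781988 / 200 = 3909.94 → 3909.9.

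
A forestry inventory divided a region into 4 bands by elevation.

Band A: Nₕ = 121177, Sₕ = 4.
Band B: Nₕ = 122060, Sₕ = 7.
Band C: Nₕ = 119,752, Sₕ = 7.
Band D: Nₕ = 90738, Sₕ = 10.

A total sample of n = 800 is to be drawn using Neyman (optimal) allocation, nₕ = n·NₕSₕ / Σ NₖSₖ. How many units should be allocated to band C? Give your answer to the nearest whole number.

Σ NₕSₕ = 121177·4 + 122060·7 + 119752·7 + 90738·10 = 3084772.
Share for C: 838264/3084772 = 0.27174.
n_C = 800 × 0.27174 = 217.394... → 217.

217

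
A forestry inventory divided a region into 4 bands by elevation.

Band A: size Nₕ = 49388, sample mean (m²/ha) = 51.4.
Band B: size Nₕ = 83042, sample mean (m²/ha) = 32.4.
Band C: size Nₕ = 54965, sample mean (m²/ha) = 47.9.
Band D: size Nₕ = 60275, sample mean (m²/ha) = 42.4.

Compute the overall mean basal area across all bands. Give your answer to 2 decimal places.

42.06

N = 49388 + 83042 + 54965 + 60275 = 247670.
Weight each subgroup mean by Nₕ/N and sum.
Σ Nₕx̄ₕ = 49388·51.4 + 83042·32.4 + 54965·47.9 + 60275·42.4 = 2538543.2 + 2690560.8 + 2632823.5 + 2555660 = 10417587.5.
Divide by N: 10417587.5 / 247670 = 42.0624... → 42.06.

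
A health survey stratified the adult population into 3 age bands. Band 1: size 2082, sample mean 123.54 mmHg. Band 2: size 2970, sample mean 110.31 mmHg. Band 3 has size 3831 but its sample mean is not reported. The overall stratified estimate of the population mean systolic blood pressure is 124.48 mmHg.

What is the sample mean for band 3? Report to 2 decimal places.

135.98

Σ Nₕx̄ₕ = N·μ, so 3831·x̄_3 = 8883·124.48 − (2082·123.54 + 2970·110.31).
= 1105755.84 − 584830.98 = 520924.86.
x̄_3 = 520924.86 / 3831 = 135.9762... → 135.98.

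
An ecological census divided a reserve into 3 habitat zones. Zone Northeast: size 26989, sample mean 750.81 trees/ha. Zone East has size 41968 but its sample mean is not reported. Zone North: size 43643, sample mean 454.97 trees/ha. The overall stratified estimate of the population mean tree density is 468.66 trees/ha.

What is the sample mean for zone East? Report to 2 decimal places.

N = 26989 + 41968 + 43643 = 112600.
Overall total = μ·N = 468.66·112600 = 52771116.
Subtract the known strata: 26989·750.81 + 43643·454.97 = 40119866.8.
Remaining total for zone East: 52771116 − 40119866.8 = 12651249.2.
Divide by its size: 12651249.2 / 41968 = 301.4499... → 301.45.

301.45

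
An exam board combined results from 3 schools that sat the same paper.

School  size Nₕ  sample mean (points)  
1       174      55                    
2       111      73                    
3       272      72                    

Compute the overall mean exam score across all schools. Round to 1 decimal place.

66.9

x̄_st = (Σ Nₕx̄ₕ) / (Σ Nₕ) = (174·55 + 111·73 + 272·72) / 557
= 37257 / 557 = 66.889... → 66.9.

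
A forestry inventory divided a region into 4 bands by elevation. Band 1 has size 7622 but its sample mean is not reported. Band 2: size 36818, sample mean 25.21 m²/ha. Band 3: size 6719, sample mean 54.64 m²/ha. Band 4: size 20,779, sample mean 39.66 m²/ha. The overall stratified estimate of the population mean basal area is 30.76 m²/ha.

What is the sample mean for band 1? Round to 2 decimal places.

12.26

N = 7622 + 36818 + 6719 + 20779 = 71938.
Overall total = μ·N = 30.76·71938 = 2212812.88.
Subtract the known strata: 36818·25.21 + 6719·54.64 + 20779·39.66 = 2119403.08.
Remaining total for band 1: 2212812.88 − 2119403.08 = 93409.8.
Divide by its size: 93409.8 / 7622 = 12.2553... → 12.26.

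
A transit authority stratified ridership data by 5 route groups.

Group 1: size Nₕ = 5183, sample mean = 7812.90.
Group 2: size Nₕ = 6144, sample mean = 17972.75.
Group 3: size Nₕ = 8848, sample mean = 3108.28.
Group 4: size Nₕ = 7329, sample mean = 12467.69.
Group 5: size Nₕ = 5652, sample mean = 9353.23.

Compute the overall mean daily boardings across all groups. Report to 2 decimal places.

x̄_st = (Σ Nₕx̄ₕ) / (Σ Nₕ) = (5183·7812.90 + 6144·17972.75 + 8848·3108.28 + 7329·12467.69 + 5652·9353.23) / 33156
= 322661054.11 / 33156 = 9731.6038... → 9731.60.

9731.60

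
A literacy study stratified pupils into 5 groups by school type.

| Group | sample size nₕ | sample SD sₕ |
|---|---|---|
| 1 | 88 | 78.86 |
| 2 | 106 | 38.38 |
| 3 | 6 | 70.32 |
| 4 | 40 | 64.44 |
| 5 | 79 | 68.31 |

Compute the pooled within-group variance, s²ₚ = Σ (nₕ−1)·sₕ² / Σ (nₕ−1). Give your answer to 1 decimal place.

Degrees of freedom: 87 + 105 + 5 + 39 + 78 = 314.
Σ(nₕ−1)sₕ² = 87·6218.8996 + 105·1473.0244 + 5·4944.9024 + 39·4152.5136 + 78·4666.2561 = 1246352.3454.
s²ₚ = 1246352.3454 / 314 = 3969.275... → 3969.3.

3969.3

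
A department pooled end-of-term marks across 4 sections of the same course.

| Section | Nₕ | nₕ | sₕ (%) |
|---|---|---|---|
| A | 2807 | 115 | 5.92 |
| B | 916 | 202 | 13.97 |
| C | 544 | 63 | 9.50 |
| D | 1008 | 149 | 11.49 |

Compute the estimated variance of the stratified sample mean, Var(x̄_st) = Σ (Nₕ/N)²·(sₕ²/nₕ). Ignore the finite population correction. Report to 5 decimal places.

0.16302

N = 5275; Wₕ = Nₕ/N.
section A: (2807/5275)²·5.92²/115 = 0.08629497
section B: (916/5275)²·13.97²/202 = 0.02913315
section C: (544/5275)²·9.50²/63 = 0.01523560
section D: (1008/5275)²·11.49²/149 = 0.03235414
Sum = 0.16301786 → 0.16302.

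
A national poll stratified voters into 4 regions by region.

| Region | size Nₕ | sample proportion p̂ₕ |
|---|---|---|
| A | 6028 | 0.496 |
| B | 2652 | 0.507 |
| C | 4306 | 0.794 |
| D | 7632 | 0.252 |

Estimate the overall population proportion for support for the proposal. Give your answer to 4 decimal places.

N = 6028 + 2652 + 4306 + 7632 = 20618.
Overall proportion = Σ (Nₕ/N)·p̂ₕ.
Σ Nₕp̂ₕ = 2989.888 + 1344.564 + 3418.964 + 1923.264 = 9676.68.
9676.68 / 20618 = 0.469332... → 0.4693.

0.4693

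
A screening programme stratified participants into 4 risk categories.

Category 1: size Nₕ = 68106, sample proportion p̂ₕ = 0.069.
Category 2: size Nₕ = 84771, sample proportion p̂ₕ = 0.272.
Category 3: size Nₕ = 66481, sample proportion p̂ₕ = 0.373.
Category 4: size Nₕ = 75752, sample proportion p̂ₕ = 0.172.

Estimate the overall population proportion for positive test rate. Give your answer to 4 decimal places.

Wₕ = Nₕ/N with N = 295110: 0.2308, 0.2873, 0.2253, 0.2567.
p̂_st = 0.2308·0.069 + 0.2873·0.272 + 0.2253·0.373 + 0.2567·0.172 ≈ 0.222235... → 0.2222.

0.2222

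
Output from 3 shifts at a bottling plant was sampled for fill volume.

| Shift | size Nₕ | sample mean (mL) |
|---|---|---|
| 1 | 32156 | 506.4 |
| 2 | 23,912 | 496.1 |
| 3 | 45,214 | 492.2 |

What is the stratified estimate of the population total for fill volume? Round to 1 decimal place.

1: 32156·506.4 = 16283798.4
2: 23912·496.1 = 11862743.2
3: 45214·492.2 = 22254330.8
τ̂ = Σ Nₕx̄ₕ = 50400872.4.

50400872.4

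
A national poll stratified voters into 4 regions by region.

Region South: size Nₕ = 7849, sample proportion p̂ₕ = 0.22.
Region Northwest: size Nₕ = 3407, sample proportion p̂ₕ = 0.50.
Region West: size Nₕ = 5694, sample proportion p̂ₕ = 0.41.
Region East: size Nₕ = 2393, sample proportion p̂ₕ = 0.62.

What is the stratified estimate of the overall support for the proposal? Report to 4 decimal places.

0.3747

Wₕ = Nₕ/N with N = 19343: 0.4058, 0.1761, 0.2944, 0.1237.
p̂_st = 0.4058·0.22 + 0.1761·0.50 + 0.2944·0.41 + 0.1237·0.62 ≈ 0.374734... → 0.3747.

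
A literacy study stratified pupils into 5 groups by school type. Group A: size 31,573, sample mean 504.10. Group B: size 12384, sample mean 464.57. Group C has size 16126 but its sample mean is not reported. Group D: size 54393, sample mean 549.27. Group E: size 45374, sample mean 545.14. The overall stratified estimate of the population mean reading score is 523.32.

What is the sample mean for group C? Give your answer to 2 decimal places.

N = 31573 + 12384 + 16126 + 54393 + 45374 = 159850.
Overall total = μ·N = 523.32·159850 = 83652702.
Subtract the known strata: 31573·504.10 + 12384·464.57 + 54393·549.27 + 45374·545.14 = 76280809.65.
Remaining total for group C: 83652702 − 76280809.65 = 7371892.35.
Divide by its size: 7371892.35 / 16126 = 457.1433... → 457.14.

457.14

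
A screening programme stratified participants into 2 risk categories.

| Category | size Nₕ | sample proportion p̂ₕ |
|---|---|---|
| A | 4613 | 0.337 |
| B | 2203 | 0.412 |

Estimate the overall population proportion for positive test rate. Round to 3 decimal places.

0.361

N = 4613 + 2203 = 6816.
Overall proportion = Σ (Nₕ/N)·p̂ₕ.
Σ Nₕp̂ₕ = 1554.581 + 907.636 = 2462.217.
2462.217 / 6816 = 0.36124... → 0.361.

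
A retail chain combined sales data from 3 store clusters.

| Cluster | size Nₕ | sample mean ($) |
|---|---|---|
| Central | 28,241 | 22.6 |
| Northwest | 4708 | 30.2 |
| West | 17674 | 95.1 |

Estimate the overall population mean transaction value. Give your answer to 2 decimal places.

N = 28241 + 4708 + 17674 = 50623.
Weight each subgroup mean by Nₕ/N and sum.
Σ Nₕx̄ₕ = 28241·22.6 + 4708·30.2 + 17674·95.1 = 638246.6 + 142181.6 + 1680797.4 = 2461225.6.
Divide by N: 2461225.6 / 50623 = 48.6187... → 48.62.

48.62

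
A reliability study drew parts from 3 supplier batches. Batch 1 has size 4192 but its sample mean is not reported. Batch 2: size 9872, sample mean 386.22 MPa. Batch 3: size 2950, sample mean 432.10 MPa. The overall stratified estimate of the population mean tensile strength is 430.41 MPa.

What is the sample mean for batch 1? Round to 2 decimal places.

N = 4192 + 9872 + 2950 = 17014.
Overall total = μ·N = 430.41·17014 = 7322995.74.
Subtract the known strata: 9872·386.22 + 2950·432.10 = 5087458.84.
Remaining total for batch 1: 7322995.74 − 5087458.84 = 2235536.9.
Divide by its size: 2235536.9 / 4192 = 533.2865... → 533.29.

533.29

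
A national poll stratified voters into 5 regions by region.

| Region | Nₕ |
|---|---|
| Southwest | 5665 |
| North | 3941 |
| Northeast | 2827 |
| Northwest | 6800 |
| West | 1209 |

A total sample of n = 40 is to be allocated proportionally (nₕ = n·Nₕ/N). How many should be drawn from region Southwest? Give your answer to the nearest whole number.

11

N = 5665 + 3941 + 2827 + 6800 + 1209 = 20442.
n_Southwest = 40·5665/20442 = 11.085... → 11.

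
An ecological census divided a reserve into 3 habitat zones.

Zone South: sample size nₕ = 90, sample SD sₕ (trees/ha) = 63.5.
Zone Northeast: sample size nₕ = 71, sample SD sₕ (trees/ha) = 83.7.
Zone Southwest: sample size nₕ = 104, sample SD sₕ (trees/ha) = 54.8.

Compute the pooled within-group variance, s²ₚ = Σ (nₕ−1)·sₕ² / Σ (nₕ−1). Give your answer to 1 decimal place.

Degrees of freedom: 89 + 70 + 103 = 262.
Σ(nₕ−1)sₕ² = 89·4032.25 + 70·7005.69 + 103·3003.04 = 1158581.67.
s²ₚ = 1158581.67 / 262 = 4422.067... → 4422.1.

4422.1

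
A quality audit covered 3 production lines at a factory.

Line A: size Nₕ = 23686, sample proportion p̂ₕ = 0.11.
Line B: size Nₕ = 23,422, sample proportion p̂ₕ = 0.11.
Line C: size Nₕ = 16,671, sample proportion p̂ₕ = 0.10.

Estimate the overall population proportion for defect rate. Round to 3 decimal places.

0.107

N = 23686 + 23422 + 16671 = 63779.
Overall proportion = Σ (Nₕ/N)·p̂ₕ.
Σ Nₕp̂ₕ = 2605.46 + 2576.42 + 1667.1 = 6848.98.
6848.98 / 63779 = 0.10739... → 0.107.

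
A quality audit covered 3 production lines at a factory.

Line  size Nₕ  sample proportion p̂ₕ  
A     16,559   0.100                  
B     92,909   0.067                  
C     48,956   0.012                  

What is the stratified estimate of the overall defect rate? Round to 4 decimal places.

Wₕ = Nₕ/N with N = 158424: 0.1045, 0.5865, 0.3090.
p̂_st = 0.1045·0.100 + 0.5865·0.067 + 0.3090·0.012 ≈ 0.053453... → 0.0535.

0.0535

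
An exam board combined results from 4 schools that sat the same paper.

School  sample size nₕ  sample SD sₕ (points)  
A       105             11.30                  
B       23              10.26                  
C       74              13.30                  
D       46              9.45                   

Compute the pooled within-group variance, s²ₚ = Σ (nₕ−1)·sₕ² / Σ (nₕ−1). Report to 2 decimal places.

133.31

Degrees of freedom: 104 + 22 + 73 + 45 = 244.
Σ(nₕ−1)sₕ² = 104·127.69 + 22·105.2676 + 73·176.89 + 45·89.3025 = 32527.2297.
s²ₚ = 32527.2297 / 244 = 133.3083... → 133.31.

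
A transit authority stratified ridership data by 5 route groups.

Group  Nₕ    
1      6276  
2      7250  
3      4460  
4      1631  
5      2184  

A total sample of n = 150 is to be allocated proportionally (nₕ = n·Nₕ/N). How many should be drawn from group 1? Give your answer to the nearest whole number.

43

Share of group 1 = 6276/21801 = 0.28788.
Allocate 150 × 0.28788 = 43.182... → 43.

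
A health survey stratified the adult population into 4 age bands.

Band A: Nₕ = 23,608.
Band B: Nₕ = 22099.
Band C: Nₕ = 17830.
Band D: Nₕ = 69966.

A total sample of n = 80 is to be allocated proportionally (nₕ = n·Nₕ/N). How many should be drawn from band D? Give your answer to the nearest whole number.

42

N = 23608 + 22099 + 17830 + 69966 = 133503.
n_D = 80·69966/133503 = 41.926... → 42.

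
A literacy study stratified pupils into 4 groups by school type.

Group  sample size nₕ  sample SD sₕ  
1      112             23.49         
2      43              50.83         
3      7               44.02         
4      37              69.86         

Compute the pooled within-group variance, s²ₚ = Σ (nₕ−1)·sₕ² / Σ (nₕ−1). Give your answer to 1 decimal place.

1831.2

1: (112−1)·23.49² = 111·551.7801 = 61247.5911
2: (43−1)·50.83² = 42·2583.6889 = 108514.9338
3: (7−1)·44.02² = 6·1937.7604 = 11626.5624
4: (37−1)·69.86² = 36·4880.4196 = 175695.1056
Numerator = 357084.1929; denominator = Σ(nₕ−1) = 195.
s²ₚ = 357084.1929/195 = 1831.201... → 1831.2.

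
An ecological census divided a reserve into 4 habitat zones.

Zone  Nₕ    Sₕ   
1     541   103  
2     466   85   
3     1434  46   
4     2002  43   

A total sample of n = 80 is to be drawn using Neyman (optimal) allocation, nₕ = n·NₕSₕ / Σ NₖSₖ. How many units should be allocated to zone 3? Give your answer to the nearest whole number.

21

1: NₕSₕ = 541·103 = 55723
2: NₕSₕ = 466·85 = 39610
3: NₕSₕ = 1434·46 = 65964
4: NₕSₕ = 2002·43 = 86086
Σ NₕSₕ = 247383.
n_3 = 80·65964/247383 = 21.332... → 21.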